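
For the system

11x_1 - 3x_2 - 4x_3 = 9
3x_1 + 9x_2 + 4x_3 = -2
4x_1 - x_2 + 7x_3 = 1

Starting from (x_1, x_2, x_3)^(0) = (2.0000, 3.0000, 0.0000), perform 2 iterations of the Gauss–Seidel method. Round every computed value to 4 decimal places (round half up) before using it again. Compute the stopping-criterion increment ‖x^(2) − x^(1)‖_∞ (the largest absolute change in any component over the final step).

1.3556

Iteration 1:
  x_1 = (9 - (-3)·3.0000 - (-4)·0.0000) / (11) = 1.6364
  x_2 = (-2 - (3)·1.6364 - (4)·0.0000) / (9) = -0.7677
  x_3 = (1 - (4)·1.6364 - (-1)·-0.7677) / (7) = -0.9019
Iteration 2:
  x_1 = (9 - (-3)·-0.7677 - (-4)·-0.9019) / (11) = 0.2808
  x_2 = (-2 - (3)·0.2808 - (4)·-0.9019) / (9) = 0.0850
  x_3 = (1 - (4)·0.2808 - (-1)·0.0850) / (7) = -0.0055
Change: (-1.3556, 0.8527, 0.8964) → max |·| = 1.3556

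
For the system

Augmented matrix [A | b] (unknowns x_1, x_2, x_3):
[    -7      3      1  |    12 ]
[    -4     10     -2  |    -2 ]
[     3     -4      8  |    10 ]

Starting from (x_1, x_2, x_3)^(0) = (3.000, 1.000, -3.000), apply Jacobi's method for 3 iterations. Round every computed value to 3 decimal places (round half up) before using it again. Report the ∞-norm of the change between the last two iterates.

Iteration 1:
  x_1 = (12 - (3)·1.000 - (1)·-3.000) / (-7) = -1.714
  x_2 = (-2 - (-4)·3.000 - (-2)·-3.000) / (10) = 0.400
  x_3 = (10 - (3)·3.000 - (-4)·1.000) / (8) = 0.625
Iteration 2:
  x_1 = (12 - (3)·0.400 - (1)·0.625) / (-7) = -1.454
  x_2 = (-2 - (-4)·-1.714 - (-2)·0.625) / (10) = -0.761
  x_3 = (10 - (3)·-1.714 - (-4)·0.400) / (8) = 2.093
Iteration 3:
  x_1 = (12 - (3)·-0.761 - (1)·2.093) / (-7) = -1.741
  x_2 = (-2 - (-4)·-1.454 - (-2)·2.093) / (10) = -0.363
  x_3 = (10 - (3)·-1.454 - (-4)·-0.761) / (8) = 1.415
Change: (-0.287, 0.398, -0.678) → max |·| = 0.678

0.678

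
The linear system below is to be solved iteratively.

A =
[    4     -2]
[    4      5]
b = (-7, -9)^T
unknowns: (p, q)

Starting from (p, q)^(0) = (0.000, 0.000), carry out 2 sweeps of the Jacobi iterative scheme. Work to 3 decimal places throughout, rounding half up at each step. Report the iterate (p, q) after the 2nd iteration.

(-2.650, -0.400)

Iteration 1:
  p = (-7 - (-2)·0.000) / (4) = -1.750
  q = (-9 - (4)·0.000) / (5) = -1.800
Iteration 2:
  p = (-7 - (-2)·-1.800) / (4) = -2.650
  q = (-9 - (4)·-1.750) / (5) = -0.400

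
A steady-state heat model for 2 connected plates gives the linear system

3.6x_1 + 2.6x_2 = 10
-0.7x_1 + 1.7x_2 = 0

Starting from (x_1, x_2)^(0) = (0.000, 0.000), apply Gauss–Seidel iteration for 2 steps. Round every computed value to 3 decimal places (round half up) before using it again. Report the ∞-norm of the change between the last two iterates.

Iteration 1:
  x_1 = (10 - (2.6)·0.000) / (3.6) = 2.778
  x_2 = (0 - (-0.7)·2.778) / (1.7) = 1.144
Iteration 2:
  x_1 = (10 - (2.6)·1.144) / (3.6) = 1.952
  x_2 = (0 - (-0.7)·1.952) / (1.7) = 0.804
Change: (-0.826, -0.340) → max |·| = 0.826

0.826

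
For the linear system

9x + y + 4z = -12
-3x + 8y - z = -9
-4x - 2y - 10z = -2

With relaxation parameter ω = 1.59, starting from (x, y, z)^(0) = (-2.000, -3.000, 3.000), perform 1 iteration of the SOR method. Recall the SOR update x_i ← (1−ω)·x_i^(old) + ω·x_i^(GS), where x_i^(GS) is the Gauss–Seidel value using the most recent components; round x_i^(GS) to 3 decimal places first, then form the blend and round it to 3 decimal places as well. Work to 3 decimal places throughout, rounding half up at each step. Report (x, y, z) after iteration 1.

(-2.529, -0.930, 0.453)

Iteration 1:
  x: GS value = (-12 - (1)·-3.000 - (4)·3.000) / (9) = -2.333;  x ← (1−ω)·-2.000 + ω·-2.333 = -2.529
  y: GS value = (-9 - (-3)·-2.529 - (-1)·3.000) / (8) = -1.698;  y ← (1−ω)·-3.000 + ω·-1.698 = -0.930
  z: GS value = (-2 - (-4)·-2.529 - (-2)·-0.930) / (-10) = 1.398;  z ← (1−ω)·3.000 + ω·1.398 = 0.453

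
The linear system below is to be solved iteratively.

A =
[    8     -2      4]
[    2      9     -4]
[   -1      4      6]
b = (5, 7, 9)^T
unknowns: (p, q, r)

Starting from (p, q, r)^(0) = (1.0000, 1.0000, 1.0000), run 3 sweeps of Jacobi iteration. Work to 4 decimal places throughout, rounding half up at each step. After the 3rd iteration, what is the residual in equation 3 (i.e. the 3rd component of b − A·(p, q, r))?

0.2722

Iteration 1:
  p = (5 - (-2)·1.0000 - (4)·1.0000) / (8) = 0.3750
  q = (7 - (2)·1.0000 - (-4)·1.0000) / (9) = 1.0000
  r = (9 - (-1)·1.0000 - (4)·1.0000) / (6) = 1.0000
Iteration 2:
  p = (5 - (-2)·1.0000 - (4)·1.0000) / (8) = 0.3750
  q = (7 - (2)·0.3750 - (-4)·1.0000) / (9) = 1.1389
  r = (9 - (-1)·0.3750 - (4)·1.0000) / (6) = 0.8958
Iteration 3:
  p = (5 - (-2)·1.1389 - (4)·0.8958) / (8) = 0.4618
  q = (7 - (2)·0.3750 - (-4)·0.8958) / (9) = 1.0926
  r = (9 - (-1)·0.3750 - (4)·1.1389) / (6) = 0.8032
Residual b − A·x = (0.2780, -0.5442, 0.2722)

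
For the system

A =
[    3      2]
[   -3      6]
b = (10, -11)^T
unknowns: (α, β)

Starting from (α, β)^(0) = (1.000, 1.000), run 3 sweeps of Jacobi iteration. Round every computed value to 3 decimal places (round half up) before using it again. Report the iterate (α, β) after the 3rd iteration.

(3.667, 0.278)

Iteration 1:
  α = (10 - (2)·1.000) / (3) = 2.667
  β = (-11 - (-3)·1.000) / (6) = -1.333
Iteration 2:
  α = (10 - (2)·-1.333) / (3) = 4.222
  β = (-11 - (-3)·2.667) / (6) = -0.500
Iteration 3:
  α = (10 - (2)·-0.500) / (3) = 3.667
  β = (-11 - (-3)·4.222) / (6) = 0.278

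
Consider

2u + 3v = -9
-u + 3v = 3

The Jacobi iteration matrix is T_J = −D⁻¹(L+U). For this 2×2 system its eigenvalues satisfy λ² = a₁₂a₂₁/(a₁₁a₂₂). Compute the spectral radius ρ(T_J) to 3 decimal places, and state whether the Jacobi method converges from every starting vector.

0.707

a₁₂a₂₁/(a₁₁a₂₂) = (3)·(-1) / ((2)·(3)) = -0.500000
ρ = √|-0.500000| = √0.500000 = 0.707
ρ < 1, so Jacobi converges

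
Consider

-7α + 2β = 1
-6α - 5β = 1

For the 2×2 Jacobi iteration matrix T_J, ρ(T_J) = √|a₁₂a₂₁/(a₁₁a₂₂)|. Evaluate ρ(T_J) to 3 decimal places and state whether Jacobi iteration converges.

a₁₂a₂₁/(a₁₁a₂₂) = (2)·(-6) / ((-7)·(-5)) = -0.342857
ρ = √|-0.342857| = √0.342857 = 0.586
ρ < 1, so Jacobi converges

0.586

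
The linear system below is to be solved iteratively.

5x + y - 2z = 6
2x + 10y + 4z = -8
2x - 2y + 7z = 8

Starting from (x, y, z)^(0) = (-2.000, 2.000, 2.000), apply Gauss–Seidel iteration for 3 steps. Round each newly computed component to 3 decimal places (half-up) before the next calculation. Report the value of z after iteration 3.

0.337

Iteration 1:
  x = (6 - (1)·2.000 - (-2)·2.000) / (5) = 1.600
  y = (-8 - (2)·1.600 - (4)·2.000) / (10) = -1.920
  z = (8 - (2)·1.600 - (-2)·-1.920) / (7) = 0.137
Iteration 2:
  x = (6 - (1)·-1.920 - (-2)·0.137) / (5) = 1.639
  y = (-8 - (2)·1.639 - (4)·0.137) / (10) = -1.183
  z = (8 - (2)·1.639 - (-2)·-1.183) / (7) = 0.337
Iteration 3:
  x = (6 - (1)·-1.183 - (-2)·0.337) / (5) = 1.571
  y = (-8 - (2)·1.571 - (4)·0.337) / (10) = -1.249
  z = (8 - (2)·1.571 - (-2)·-1.249) / (7) = 0.337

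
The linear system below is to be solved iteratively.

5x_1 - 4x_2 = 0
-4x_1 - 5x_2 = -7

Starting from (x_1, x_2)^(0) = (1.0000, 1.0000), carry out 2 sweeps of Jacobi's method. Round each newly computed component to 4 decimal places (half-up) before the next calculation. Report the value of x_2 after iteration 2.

Iteration 1:
  x_1 = (0 - (-4)·1.0000) / (5) = 0.8000
  x_2 = (-7 - (-4)·1.0000) / (-5) = 0.6000
Iteration 2:
  x_1 = (0 - (-4)·0.6000) / (5) = 0.4800
  x_2 = (-7 - (-4)·0.8000) / (-5) = 0.7600

0.7600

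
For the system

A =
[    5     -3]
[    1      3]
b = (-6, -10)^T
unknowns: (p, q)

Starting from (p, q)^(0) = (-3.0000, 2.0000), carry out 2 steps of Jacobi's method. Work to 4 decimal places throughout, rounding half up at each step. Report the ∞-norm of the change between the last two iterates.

Iteration 1:
  p = (-6 - (-3)·2.0000) / (5) = 0.0000
  q = (-10 - (1)·-3.0000) / (3) = -2.3333
Iteration 2:
  p = (-6 - (-3)·-2.3333) / (5) = -2.6000
  q = (-10 - (1)·0.0000) / (3) = -3.3333
Change: (-2.6000, -1.0000) → max |·| = 2.6000

2.6000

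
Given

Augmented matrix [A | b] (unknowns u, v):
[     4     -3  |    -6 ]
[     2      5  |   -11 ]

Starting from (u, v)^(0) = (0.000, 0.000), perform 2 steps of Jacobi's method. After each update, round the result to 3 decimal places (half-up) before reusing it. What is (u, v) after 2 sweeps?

Iteration 1:
  u = (-6 - (-3)·0.000) / (4) = -1.500
  v = (-11 - (2)·0.000) / (5) = -2.200
Iteration 2:
  u = (-6 - (-3)·-2.200) / (4) = -3.150
  v = (-11 - (2)·-1.500) / (5) = -1.600

(-3.150, -1.600)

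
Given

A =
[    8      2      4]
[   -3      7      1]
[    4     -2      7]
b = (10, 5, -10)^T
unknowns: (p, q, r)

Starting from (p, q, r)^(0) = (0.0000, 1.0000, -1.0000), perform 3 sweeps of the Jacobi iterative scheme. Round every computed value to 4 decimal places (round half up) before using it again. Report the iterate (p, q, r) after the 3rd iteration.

Iteration 1:
  p = (10 - (2)·1.0000 - (4)·-1.0000) / (8) = 1.5000
  q = (5 - (-3)·0.0000 - (1)·-1.0000) / (7) = 0.8571
  r = (-10 - (4)·0.0000 - (-2)·1.0000) / (7) = -1.1429
Iteration 2:
  p = (10 - (2)·0.8571 - (4)·-1.1429) / (8) = 1.6072
  q = (5 - (-3)·1.5000 - (1)·-1.1429) / (7) = 1.5204
  r = (-10 - (4)·1.5000 - (-2)·0.8571) / (7) = -2.0408
Iteration 3:
  p = (10 - (2)·1.5204 - (4)·-2.0408) / (8) = 1.8903
  q = (5 - (-3)·1.6072 - (1)·-2.0408) / (7) = 1.6946
  r = (-10 - (4)·1.6072 - (-2)·1.5204) / (7) = -1.9126

(1.8903, 1.6946, -1.9126)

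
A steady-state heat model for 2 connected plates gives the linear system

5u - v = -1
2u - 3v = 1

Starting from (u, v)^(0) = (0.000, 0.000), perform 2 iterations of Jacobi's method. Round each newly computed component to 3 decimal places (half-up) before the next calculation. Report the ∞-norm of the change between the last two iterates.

Iteration 1:
  u = (-1 - (-1)·0.000) / (5) = -0.200
  v = (1 - (2)·0.000) / (-3) = -0.333
Iteration 2:
  u = (-1 - (-1)·-0.333) / (5) = -0.267
  v = (1 - (2)·-0.200) / (-3) = -0.467
Change: (-0.067, -0.134) → max |·| = 0.134

0.134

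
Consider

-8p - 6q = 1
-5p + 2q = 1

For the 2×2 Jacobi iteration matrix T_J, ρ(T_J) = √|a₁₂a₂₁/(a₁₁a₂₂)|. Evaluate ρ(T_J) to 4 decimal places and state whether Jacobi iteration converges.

a₁₂a₂₁/(a₁₁a₂₂) = (-6)·(-5) / ((-8)·(2)) = -1.875000
ρ = √|-1.875000| = √1.875000 = 1.3693
ρ > 1, so Jacobi diverges

1.3693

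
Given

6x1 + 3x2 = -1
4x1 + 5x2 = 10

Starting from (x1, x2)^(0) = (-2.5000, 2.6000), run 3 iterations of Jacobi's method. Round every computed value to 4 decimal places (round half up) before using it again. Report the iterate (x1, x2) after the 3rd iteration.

(-1.7534, 3.7334)

Iteration 1:
  x1 = (-1 - (3)·2.6000) / (6) = -1.4667
  x2 = (10 - (4)·-2.5000) / (5) = 4.0000
Iteration 2:
  x1 = (-1 - (3)·4.0000) / (6) = -2.1667
  x2 = (10 - (4)·-1.4667) / (5) = 3.1734
Iteration 3:
  x1 = (-1 - (3)·3.1734) / (6) = -1.7534
  x2 = (10 - (4)·-2.1667) / (5) = 3.7334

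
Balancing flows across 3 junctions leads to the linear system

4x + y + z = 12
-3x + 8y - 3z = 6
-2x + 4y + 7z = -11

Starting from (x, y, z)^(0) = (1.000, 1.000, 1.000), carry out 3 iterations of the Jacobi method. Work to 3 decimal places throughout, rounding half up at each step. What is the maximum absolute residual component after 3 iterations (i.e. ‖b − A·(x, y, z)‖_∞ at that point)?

1.650

Iteration 1:
  x = (12 - (1)·1.000 - (1)·1.000) / (4) = 2.500
  y = (6 - (-3)·1.000 - (-3)·1.000) / (8) = 1.500
  z = (-11 - (-2)·1.000 - (4)·1.000) / (7) = -1.857
Iteration 2:
  x = (12 - (1)·1.500 - (1)·-1.857) / (4) = 3.089
  y = (6 - (-3)·2.500 - (-3)·-1.857) / (8) = 0.991
  z = (-11 - (-2)·2.500 - (4)·1.500) / (7) = -1.714
Iteration 3:
  x = (12 - (1)·0.991 - (1)·-1.714) / (4) = 3.181
  y = (6 - (-3)·3.089 - (-3)·-1.714) / (8) = 1.266
  z = (-11 - (-2)·3.089 - (4)·0.991) / (7) = -1.255
Residual b − A·x = (-0.735, 1.650, -0.917); ∞-norm = 1.650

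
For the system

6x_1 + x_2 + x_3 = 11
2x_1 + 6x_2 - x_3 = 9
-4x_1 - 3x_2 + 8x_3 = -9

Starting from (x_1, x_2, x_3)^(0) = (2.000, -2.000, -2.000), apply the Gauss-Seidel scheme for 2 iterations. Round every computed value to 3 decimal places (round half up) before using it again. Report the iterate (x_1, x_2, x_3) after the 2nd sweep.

Iteration 1:
  x_1 = (11 - (1)·-2.000 - (1)·-2.000) / (6) = 2.500
  x_2 = (9 - (2)·2.500 - (-1)·-2.000) / (6) = 0.333
  x_3 = (-9 - (-4)·2.500 - (-3)·0.333) / (8) = 0.250
Iteration 2:
  x_1 = (11 - (1)·0.333 - (1)·0.250) / (6) = 1.736
  x_2 = (9 - (2)·1.736 - (-1)·0.250) / (6) = 0.963
  x_3 = (-9 - (-4)·1.736 - (-3)·0.963) / (8) = 0.104

(1.736, 0.963, 0.104)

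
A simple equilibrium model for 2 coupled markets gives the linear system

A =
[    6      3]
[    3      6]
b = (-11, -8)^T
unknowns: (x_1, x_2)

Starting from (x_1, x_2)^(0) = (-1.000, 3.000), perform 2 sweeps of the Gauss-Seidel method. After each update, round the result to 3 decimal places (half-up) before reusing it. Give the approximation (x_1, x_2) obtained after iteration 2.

Iteration 1:
  x_1 = (-11 - (3)·3.000) / (6) = -3.333
  x_2 = (-8 - (3)·-3.333) / (6) = 0.333
Iteration 2:
  x_1 = (-11 - (3)·0.333) / (6) = -2.000
  x_2 = (-8 - (3)·-2.000) / (6) = -0.333

(-2.000, -0.333)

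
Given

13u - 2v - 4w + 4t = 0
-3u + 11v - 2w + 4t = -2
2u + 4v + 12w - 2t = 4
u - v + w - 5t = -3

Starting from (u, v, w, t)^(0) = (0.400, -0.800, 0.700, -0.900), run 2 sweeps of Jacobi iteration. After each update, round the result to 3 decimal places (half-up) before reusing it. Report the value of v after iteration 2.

-0.368

Iteration 1:
  u = (0 - (-2)·-0.800 - (-4)·0.700 - (4)·-0.900) / (13) = 0.369
  v = (-2 - (-3)·0.400 - (-2)·0.700 - (4)·-0.900) / (11) = 0.382
  w = (4 - (2)·0.400 - (4)·-0.800 - (-2)·-0.900) / (12) = 0.383
  t = (-3 - (1)·0.400 - (-1)·-0.800 - (1)·0.700) / (-5) = 0.980
Iteration 2:
  u = (0 - (-2)·0.382 - (-4)·0.383 - (4)·0.980) / (13) = -0.125
  v = (-2 - (-3)·0.369 - (-2)·0.383 - (4)·0.980) / (11) = -0.368
  w = (4 - (2)·0.369 - (4)·0.382 - (-2)·0.980) / (12) = 0.308
  t = (-3 - (1)·0.369 - (-1)·0.382 - (1)·0.383) / (-5) = 0.674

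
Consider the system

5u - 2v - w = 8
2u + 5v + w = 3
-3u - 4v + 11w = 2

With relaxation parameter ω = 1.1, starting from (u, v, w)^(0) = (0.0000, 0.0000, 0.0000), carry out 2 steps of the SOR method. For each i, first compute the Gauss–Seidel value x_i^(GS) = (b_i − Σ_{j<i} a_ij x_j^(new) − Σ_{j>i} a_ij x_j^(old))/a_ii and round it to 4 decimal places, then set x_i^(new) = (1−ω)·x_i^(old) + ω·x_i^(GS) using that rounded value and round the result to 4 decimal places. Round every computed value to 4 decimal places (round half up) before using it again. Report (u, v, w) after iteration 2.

(1.6838, -0.2196, 0.5491)

Iteration 1:
  u: GS value = (8 - (-2)·0.0000 - (-1)·0.0000) / (5) = 1.6000;  u ← (1−ω)·0.0000 + ω·1.6000 = 1.7600
  v: GS value = (3 - (2)·1.7600 - (1)·0.0000) / (5) = -0.1040;  v ← (1−ω)·0.0000 + ω·-0.1040 = -0.1144
  w: GS value = (2 - (-3)·1.7600 - (-4)·-0.1144) / (11) = 0.6202;  w ← (1−ω)·0.0000 + ω·0.6202 = 0.6822
Iteration 2:
  u: GS value = (8 - (-2)·-0.1144 - (-1)·0.6822) / (5) = 1.6907;  u ← (1−ω)·1.7600 + ω·1.6907 = 1.6838
  v: GS value = (3 - (2)·1.6838 - (1)·0.6822) / (5) = -0.2100;  v ← (1−ω)·-0.1144 + ω·-0.2100 = -0.2196
  w: GS value = (2 - (-3)·1.6838 - (-4)·-0.2196) / (11) = 0.5612;  w ← (1−ω)·0.6822 + ω·0.5612 = 0.5491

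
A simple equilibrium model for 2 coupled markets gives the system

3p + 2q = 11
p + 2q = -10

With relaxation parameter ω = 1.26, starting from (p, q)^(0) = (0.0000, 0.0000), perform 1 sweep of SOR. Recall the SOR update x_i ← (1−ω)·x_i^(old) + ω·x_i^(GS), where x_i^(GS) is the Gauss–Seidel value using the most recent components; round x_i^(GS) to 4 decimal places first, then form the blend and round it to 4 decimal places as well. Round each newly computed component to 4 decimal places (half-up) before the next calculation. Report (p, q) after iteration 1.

(4.6200, -9.2106)

Iteration 1:
  p: GS value = (11 - (2)·0.0000) / (3) = 3.6667;  p ← (1−ω)·0.0000 + ω·3.6667 = 4.6200
  q: GS value = (-10 - (1)·4.6200) / (2) = -7.3100;  q ← (1−ω)·0.0000 + ω·-7.3100 = -9.2106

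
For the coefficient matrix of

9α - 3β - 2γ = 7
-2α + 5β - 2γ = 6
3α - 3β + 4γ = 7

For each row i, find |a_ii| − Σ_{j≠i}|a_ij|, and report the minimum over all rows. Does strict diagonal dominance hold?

-2

row 1: |9| − (3+2) = 4
row 2: |5| − (2+2) = 1
row 3: |4| − (3+3) = -2
minimum over rows = -2 → not strictly diagonally dominant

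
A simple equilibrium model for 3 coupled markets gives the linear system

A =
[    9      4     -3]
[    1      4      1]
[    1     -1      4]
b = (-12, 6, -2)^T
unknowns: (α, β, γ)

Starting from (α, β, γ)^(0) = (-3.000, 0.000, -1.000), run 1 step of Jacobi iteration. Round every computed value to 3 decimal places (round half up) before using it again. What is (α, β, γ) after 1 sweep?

(-1.667, 2.500, 0.250)

Iteration 1:
  α = (-12 - (4)·0.000 - (-3)·-1.000) / (9) = -1.667
  β = (6 - (1)·-3.000 - (1)·-1.000) / (4) = 2.500
  γ = (-2 - (1)·-3.000 - (-1)·0.000) / (4) = 0.250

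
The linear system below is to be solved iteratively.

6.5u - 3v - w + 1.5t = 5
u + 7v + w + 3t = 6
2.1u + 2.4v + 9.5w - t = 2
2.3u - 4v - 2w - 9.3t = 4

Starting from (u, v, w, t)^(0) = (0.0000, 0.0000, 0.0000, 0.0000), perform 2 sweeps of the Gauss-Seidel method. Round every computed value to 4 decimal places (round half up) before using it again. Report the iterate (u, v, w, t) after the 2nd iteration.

Iteration 1:
  u = (5 - (-3)·0.0000 - (-1)·0.0000 - (1.5)·0.0000) / (6.5) = 0.7692
  v = (6 - (1)·0.7692 - (1)·0.0000 - (3)·0.0000) / (7) = 0.7473
  w = (2 - (2.1)·0.7692 - (2.4)·0.7473 - (-1)·0.0000) / (9.5) = -0.1483
  t = (4 - (2.3)·0.7692 - (-4)·0.7473 - (-2)·-0.1483) / (-9.3) = -0.5294
Iteration 2:
  u = (5 - (-3)·0.7473 - (-1)·-0.1483 - (1.5)·-0.5294) / (6.5) = 1.2135
  v = (6 - (1)·1.2135 - (1)·-0.1483 - (3)·-0.5294) / (7) = 0.9319
  w = (2 - (2.1)·1.2135 - (2.4)·0.9319 - (-1)·-0.5294) / (9.5) = -0.3489
  t = (4 - (2.3)·1.2135 - (-4)·0.9319 - (-2)·-0.3489) / (-9.3) = -0.4558

(1.2135, 0.9319, -0.3489, -0.4558)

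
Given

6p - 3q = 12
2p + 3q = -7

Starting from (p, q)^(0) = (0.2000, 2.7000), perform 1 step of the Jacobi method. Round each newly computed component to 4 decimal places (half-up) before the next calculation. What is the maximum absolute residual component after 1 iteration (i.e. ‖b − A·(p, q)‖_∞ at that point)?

15.5001

Iteration 1:
  p = (12 - (-3)·2.7000) / (6) = 3.3500
  q = (-7 - (2)·0.2000) / (3) = -2.4667
Residual b − A·x = (-15.5001, -6.2999); ∞-norm = 15.5001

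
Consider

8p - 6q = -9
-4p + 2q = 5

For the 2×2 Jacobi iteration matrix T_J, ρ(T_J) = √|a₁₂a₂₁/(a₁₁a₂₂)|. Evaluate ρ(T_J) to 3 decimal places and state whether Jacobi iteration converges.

a₁₂a₂₁/(a₁₁a₂₂) = (-6)·(-4) / ((8)·(2)) = 1.500000
ρ = √|1.500000| = √1.500000 = 1.225
ρ > 1, so Jacobi diverges

1.225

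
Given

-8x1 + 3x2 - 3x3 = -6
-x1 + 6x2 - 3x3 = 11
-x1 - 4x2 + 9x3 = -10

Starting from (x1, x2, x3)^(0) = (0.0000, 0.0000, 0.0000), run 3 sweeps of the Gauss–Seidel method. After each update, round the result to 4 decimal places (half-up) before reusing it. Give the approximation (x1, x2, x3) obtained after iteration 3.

Iteration 1:
  x1 = (-6 - (3)·0.0000 - (-3)·0.0000) / (-8) = 0.7500
  x2 = (11 - (-1)·0.7500 - (-3)·0.0000) / (6) = 1.9583
  x3 = (-10 - (-1)·0.7500 - (-4)·1.9583) / (9) = -0.1574
Iteration 2:
  x1 = (-6 - (3)·1.9583 - (-3)·-0.1574) / (-8) = 1.5434
  x2 = (11 - (-1)·1.5434 - (-3)·-0.1574) / (6) = 2.0119
  x3 = (-10 - (-1)·1.5434 - (-4)·2.0119) / (9) = -0.0454
Iteration 3:
  x1 = (-6 - (3)·2.0119 - (-3)·-0.0454) / (-8) = 1.5215
  x2 = (11 - (-1)·1.5215 - (-3)·-0.0454) / (6) = 2.0642
  x3 = (-10 - (-1)·1.5215 - (-4)·2.0642) / (9) = -0.0246

(1.5215, 2.0642, -0.0246)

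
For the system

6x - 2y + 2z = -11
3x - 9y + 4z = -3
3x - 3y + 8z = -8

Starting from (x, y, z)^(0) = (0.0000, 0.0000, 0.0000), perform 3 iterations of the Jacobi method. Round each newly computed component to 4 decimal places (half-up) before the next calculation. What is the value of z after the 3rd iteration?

-0.7500

Iteration 1:
  x = (-11 - (-2)·0.0000 - (2)·0.0000) / (6) = -1.8333
  y = (-3 - (3)·0.0000 - (4)·0.0000) / (-9) = 0.3333
  z = (-8 - (3)·0.0000 - (-3)·0.0000) / (8) = -1.0000
Iteration 2:
  x = (-11 - (-2)·0.3333 - (2)·-1.0000) / (6) = -1.3889
  y = (-3 - (3)·-1.8333 - (4)·-1.0000) / (-9) = -0.7222
  z = (-8 - (3)·-1.8333 - (-3)·0.3333) / (8) = -0.1875
Iteration 3:
  x = (-11 - (-2)·-0.7222 - (2)·-0.1875) / (6) = -2.0116
  y = (-3 - (3)·-1.3889 - (4)·-0.1875) / (-9) = -0.2130
  z = (-8 - (3)·-1.3889 - (-3)·-0.7222) / (8) = -0.7500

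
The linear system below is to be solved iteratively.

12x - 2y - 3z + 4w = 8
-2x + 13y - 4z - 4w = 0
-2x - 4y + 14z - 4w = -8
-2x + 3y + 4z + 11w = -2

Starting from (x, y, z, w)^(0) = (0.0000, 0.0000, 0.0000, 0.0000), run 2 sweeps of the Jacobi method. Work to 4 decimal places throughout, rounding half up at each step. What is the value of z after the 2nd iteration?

-0.5281

Iteration 1:
  x = (8 - (-2)·0.0000 - (-3)·0.0000 - (4)·0.0000) / (12) = 0.6667
  y = (0 - (-2)·0.0000 - (-4)·0.0000 - (-4)·0.0000) / (13) = 0.0000
  z = (-8 - (-2)·0.0000 - (-4)·0.0000 - (-4)·0.0000) / (14) = -0.5714
  w = (-2 - (-2)·0.0000 - (3)·0.0000 - (4)·0.0000) / (11) = -0.1818
Iteration 2:
  x = (8 - (-2)·0.0000 - (-3)·-0.5714 - (4)·-0.1818) / (12) = 0.5844
  y = (0 - (-2)·0.6667 - (-4)·-0.5714 - (-4)·-0.1818) / (13) = -0.1292
  z = (-8 - (-2)·0.6667 - (-4)·0.0000 - (-4)·-0.1818) / (14) = -0.5281
  w = (-2 - (-2)·0.6667 - (3)·0.0000 - (4)·-0.5714) / (11) = 0.1472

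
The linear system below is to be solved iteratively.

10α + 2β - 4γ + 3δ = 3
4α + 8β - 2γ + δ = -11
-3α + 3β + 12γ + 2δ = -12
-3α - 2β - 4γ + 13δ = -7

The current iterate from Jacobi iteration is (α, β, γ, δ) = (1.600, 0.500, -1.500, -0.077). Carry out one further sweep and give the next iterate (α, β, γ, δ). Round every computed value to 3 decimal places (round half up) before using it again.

One sweep:
  α = (3 - (2)·0.500 - (-4)·-1.500 - (3)·-0.077) / (10) = -0.377
  β = (-11 - (4)·1.600 - (-2)·-1.500 - (1)·-0.077) / (8) = -2.540
  γ = (-12 - (-3)·1.600 - (3)·0.500 - (2)·-0.077) / (12) = -0.712
  δ = (-7 - (-3)·1.600 - (-2)·0.500 - (-4)·-1.500) / (13) = -0.554

(-0.377, -2.540, -0.712, -0.554)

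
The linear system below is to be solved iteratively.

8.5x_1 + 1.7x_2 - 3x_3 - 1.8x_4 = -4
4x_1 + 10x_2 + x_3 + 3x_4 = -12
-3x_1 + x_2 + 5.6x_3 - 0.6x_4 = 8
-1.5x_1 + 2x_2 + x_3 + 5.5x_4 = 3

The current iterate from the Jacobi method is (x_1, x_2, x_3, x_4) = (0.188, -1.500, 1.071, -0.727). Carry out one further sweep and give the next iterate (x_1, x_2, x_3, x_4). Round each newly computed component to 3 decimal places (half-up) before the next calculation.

One sweep:
  x_1 = (-4 - (1.7)·-1.500 - (-3)·1.071 - (-1.8)·-0.727) / (8.5) = 0.053
  x_2 = (-12 - (4)·0.188 - (1)·1.071 - (3)·-0.727) / (10) = -1.164
  x_3 = (8 - (-3)·0.188 - (1)·-1.500 - (-0.6)·-0.727) / (5.6) = 1.719
  x_4 = (3 - (-1.5)·0.188 - (2)·-1.500 - (1)·1.071) / (5.5) = 0.947

(0.053, -1.164, 1.719, 0.947)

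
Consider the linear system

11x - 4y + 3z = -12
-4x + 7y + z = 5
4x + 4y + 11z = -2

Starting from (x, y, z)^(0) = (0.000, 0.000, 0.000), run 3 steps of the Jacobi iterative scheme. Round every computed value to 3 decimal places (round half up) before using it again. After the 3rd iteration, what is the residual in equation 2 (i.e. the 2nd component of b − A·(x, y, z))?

Iteration 1:
  x = (-12 - (-4)·0.000 - (3)·0.000) / (11) = -1.091
  y = (5 - (-4)·0.000 - (1)·0.000) / (7) = 0.714
  z = (-2 - (4)·0.000 - (4)·0.000) / (11) = -0.182
Iteration 2:
  x = (-12 - (-4)·0.714 - (3)·-0.182) / (11) = -0.782
  y = (5 - (-4)·-1.091 - (1)·-0.182) / (7) = 0.117
  z = (-2 - (4)·-1.091 - (4)·0.714) / (11) = -0.045
Iteration 3:
  x = (-12 - (-4)·0.117 - (3)·-0.045) / (11) = -1.036
  y = (5 - (-4)·-0.782 - (1)·-0.045) / (7) = 0.274
  z = (-2 - (4)·-0.782 - (4)·0.117) / (11) = 0.060
Residual b − A·x = (0.312, -1.122, 0.388)

-1.122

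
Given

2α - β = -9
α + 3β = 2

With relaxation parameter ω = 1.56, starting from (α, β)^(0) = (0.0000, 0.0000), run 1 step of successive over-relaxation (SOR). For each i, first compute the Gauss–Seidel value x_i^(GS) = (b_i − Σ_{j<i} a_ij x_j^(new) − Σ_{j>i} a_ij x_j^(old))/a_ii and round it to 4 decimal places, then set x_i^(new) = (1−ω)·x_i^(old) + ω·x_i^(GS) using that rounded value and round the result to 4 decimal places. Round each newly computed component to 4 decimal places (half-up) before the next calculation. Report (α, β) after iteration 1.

Iteration 1:
  α: GS value = (-9 - (-1)·0.0000) / (2) = -4.5000;  α ← (1−ω)·0.0000 + ω·-4.5000 = -7.0200
  β: GS value = (2 - (1)·-7.0200) / (3) = 3.0067;  β ← (1−ω)·0.0000 + ω·3.0067 = 4.6905

(-7.0200, 4.6905)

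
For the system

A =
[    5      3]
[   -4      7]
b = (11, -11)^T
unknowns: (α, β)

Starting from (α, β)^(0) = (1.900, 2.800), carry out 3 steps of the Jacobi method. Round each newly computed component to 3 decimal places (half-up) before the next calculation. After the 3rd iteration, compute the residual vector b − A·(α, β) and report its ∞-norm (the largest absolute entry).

Iteration 1:
  α = (11 - (3)·2.800) / (5) = 0.520
  β = (-11 - (-4)·1.900) / (7) = -0.486
Iteration 2:
  α = (11 - (3)·-0.486) / (5) = 2.492
  β = (-11 - (-4)·0.520) / (7) = -1.274
Iteration 3:
  α = (11 - (3)·-1.274) / (5) = 2.964
  β = (-11 - (-4)·2.492) / (7) = -0.147
Residual b − A·x = (-3.379, 1.885); ∞-norm = 3.379

3.379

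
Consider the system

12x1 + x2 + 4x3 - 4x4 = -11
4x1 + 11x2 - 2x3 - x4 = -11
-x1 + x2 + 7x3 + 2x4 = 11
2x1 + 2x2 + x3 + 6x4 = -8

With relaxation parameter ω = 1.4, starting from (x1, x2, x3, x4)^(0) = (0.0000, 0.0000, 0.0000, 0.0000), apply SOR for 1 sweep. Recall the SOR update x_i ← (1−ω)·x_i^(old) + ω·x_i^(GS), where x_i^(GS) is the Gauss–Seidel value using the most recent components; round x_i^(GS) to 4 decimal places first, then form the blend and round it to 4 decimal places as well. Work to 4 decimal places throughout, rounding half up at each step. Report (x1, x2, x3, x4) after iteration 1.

(-1.2834, -0.7466, 2.0926, -1.4076)

Iteration 1:
  x1: GS value = (-11 - (1)·0.0000 - (4)·0.0000 - (-4)·0.0000) / (12) = -0.9167;  x1 ← (1−ω)·0.0000 + ω·-0.9167 = -1.2834
  x2: GS value = (-11 - (4)·-1.2834 - (-2)·0.0000 - (-1)·0.0000) / (11) = -0.5333;  x2 ← (1−ω)·0.0000 + ω·-0.5333 = -0.7466
  x3: GS value = (11 - (-1)·-1.2834 - (1)·-0.7466 - (2)·0.0000) / (7) = 1.4947;  x3 ← (1−ω)·0.0000 + ω·1.4947 = 2.0926
  x4: GS value = (-8 - (2)·-1.2834 - (2)·-0.7466 - (1)·2.0926) / (6) = -1.0054;  x4 ← (1−ω)·0.0000 + ω·-1.0054 = -1.4076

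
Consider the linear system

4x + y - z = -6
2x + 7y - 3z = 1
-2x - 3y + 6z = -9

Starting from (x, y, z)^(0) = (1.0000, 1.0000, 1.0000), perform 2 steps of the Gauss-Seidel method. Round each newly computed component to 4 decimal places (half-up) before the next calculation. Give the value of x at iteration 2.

Iteration 1:
  x = (-6 - (1)·1.0000 - (-1)·1.0000) / (4) = -1.5000
  y = (1 - (2)·-1.5000 - (-3)·1.0000) / (7) = 1.0000
  z = (-9 - (-2)·-1.5000 - (-3)·1.0000) / (6) = -1.5000
Iteration 2:
  x = (-6 - (1)·1.0000 - (-1)·-1.5000) / (4) = -2.1250
  y = (1 - (2)·-2.1250 - (-3)·-1.5000) / (7) = 0.1071
  z = (-9 - (-2)·-2.1250 - (-3)·0.1071) / (6) = -2.1548

-2.1250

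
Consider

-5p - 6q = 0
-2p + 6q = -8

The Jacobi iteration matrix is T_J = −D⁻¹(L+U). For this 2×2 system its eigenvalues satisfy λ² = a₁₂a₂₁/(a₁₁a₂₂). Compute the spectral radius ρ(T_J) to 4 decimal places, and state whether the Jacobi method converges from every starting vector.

a₁₂a₂₁/(a₁₁a₂₂) = (-6)·(-2) / ((-5)·(6)) = -0.400000
ρ = √|-0.400000| = √0.400000 = 0.6325
ρ < 1, so Jacobi converges

0.6325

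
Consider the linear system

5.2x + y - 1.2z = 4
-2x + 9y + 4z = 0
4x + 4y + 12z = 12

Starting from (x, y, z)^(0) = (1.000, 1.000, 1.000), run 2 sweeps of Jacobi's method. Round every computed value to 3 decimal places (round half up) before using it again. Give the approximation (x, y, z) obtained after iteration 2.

Iteration 1:
  x = (4 - (1)·1.000 - (-1.2)·1.000) / (5.2) = 0.808
  y = (0 - (-2)·1.000 - (4)·1.000) / (9) = -0.222
  z = (12 - (4)·1.000 - (4)·1.000) / (12) = 0.333
Iteration 2:
  x = (4 - (1)·-0.222 - (-1.2)·0.333) / (5.2) = 0.889
  y = (0 - (-2)·0.808 - (4)·0.333) / (9) = 0.032
  z = (12 - (4)·0.808 - (4)·-0.222) / (12) = 0.805

(0.889, 0.032, 0.805)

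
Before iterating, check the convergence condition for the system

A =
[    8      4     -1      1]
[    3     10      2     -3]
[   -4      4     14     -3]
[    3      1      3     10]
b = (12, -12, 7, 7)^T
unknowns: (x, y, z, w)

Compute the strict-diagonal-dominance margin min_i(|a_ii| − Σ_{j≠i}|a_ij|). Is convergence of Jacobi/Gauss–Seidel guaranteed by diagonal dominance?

row 1: |8| − (4+1+1) = 2
row 2: |10| − (3+2+3) = 2
row 3: |14| − (4+4+3) = 3
row 4: |10| − (3+1+3) = 3
minimum over rows = 2 → strictly diagonally dominant (convergence guaranteed)

2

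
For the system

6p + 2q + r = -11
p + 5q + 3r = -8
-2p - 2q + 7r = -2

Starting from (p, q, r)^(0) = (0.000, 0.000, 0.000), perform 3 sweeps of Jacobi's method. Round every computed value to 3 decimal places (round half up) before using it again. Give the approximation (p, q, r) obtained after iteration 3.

Iteration 1:
  p = (-11 - (2)·0.000 - (1)·0.000) / (6) = -1.833
  q = (-8 - (1)·0.000 - (3)·0.000) / (5) = -1.600
  r = (-2 - (-2)·0.000 - (-2)·0.000) / (7) = -0.286
Iteration 2:
  p = (-11 - (2)·-1.600 - (1)·-0.286) / (6) = -1.252
  q = (-8 - (1)·-1.833 - (3)·-0.286) / (5) = -1.062
  r = (-2 - (-2)·-1.833 - (-2)·-1.600) / (7) = -1.267
Iteration 3:
  p = (-11 - (2)·-1.062 - (1)·-1.267) / (6) = -1.268
  q = (-8 - (1)·-1.252 - (3)·-1.267) / (5) = -0.589
  r = (-2 - (-2)·-1.252 - (-2)·-1.062) / (7) = -0.947

(-1.268, -0.589, -0.947)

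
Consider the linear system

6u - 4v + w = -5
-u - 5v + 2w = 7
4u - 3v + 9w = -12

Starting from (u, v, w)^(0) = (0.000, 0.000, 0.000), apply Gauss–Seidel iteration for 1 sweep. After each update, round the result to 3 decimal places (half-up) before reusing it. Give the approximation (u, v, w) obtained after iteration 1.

(-0.833, -1.233, -1.374)

Iteration 1:
  u = (-5 - (-4)·0.000 - (1)·0.000) / (6) = -0.833
  v = (7 - (-1)·-0.833 - (2)·0.000) / (-5) = -1.233
  w = (-12 - (4)·-0.833 - (-3)·-1.233) / (9) = -1.374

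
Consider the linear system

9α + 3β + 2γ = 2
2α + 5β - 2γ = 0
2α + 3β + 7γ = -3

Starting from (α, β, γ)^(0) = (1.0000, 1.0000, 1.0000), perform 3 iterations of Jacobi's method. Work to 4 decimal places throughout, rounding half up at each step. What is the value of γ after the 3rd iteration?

-0.4259

Iteration 1:
  α = (2 - (3)·1.0000 - (2)·1.0000) / (9) = -0.3333
  β = (0 - (2)·1.0000 - (-2)·1.0000) / (5) = 0.0000
  γ = (-3 - (2)·1.0000 - (3)·1.0000) / (7) = -1.1429
Iteration 2:
  α = (2 - (3)·0.0000 - (2)·-1.1429) / (9) = 0.4762
  β = (0 - (2)·-0.3333 - (-2)·-1.1429) / (5) = -0.3238
  γ = (-3 - (2)·-0.3333 - (3)·0.0000) / (7) = -0.3333
Iteration 3:
  α = (2 - (3)·-0.3238 - (2)·-0.3333) / (9) = 0.4042
  β = (0 - (2)·0.4762 - (-2)·-0.3333) / (5) = -0.3238
  γ = (-3 - (2)·0.4762 - (3)·-0.3238) / (7) = -0.4259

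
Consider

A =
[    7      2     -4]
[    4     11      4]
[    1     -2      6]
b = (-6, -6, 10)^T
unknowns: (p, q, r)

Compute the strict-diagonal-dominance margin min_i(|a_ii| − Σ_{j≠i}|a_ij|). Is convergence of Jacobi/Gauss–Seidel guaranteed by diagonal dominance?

1

row 1: |7| − (2+4) = 1
row 2: |11| − (4+4) = 3
row 3: |6| − (1+2) = 3
minimum over rows = 1 → strictly diagonally dominant (convergence guaranteed)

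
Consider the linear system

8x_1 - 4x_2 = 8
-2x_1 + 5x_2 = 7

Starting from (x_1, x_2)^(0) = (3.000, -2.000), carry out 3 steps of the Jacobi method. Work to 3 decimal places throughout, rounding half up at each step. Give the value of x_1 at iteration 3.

1.700

Iteration 1:
  x_1 = (8 - (-4)·-2.000) / (8) = 0.000
  x_2 = (7 - (-2)·3.000) / (5) = 2.600
Iteration 2:
  x_1 = (8 - (-4)·2.600) / (8) = 2.300
  x_2 = (7 - (-2)·0.000) / (5) = 1.400
Iteration 3:
  x_1 = (8 - (-4)·1.400) / (8) = 1.700
  x_2 = (7 - (-2)·2.300) / (5) = 2.320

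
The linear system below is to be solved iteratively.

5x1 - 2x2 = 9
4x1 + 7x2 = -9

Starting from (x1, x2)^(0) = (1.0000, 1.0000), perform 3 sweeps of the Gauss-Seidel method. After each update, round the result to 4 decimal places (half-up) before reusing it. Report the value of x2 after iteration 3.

-1.9182

Iteration 1:
  x1 = (9 - (-2)·1.0000) / (5) = 2.2000
  x2 = (-9 - (4)·2.2000) / (7) = -2.5429
Iteration 2:
  x1 = (9 - (-2)·-2.5429) / (5) = 0.7828
  x2 = (-9 - (4)·0.7828) / (7) = -1.7330
Iteration 3:
  x1 = (9 - (-2)·-1.7330) / (5) = 1.1068
  x2 = (-9 - (4)·1.1068) / (7) = -1.9182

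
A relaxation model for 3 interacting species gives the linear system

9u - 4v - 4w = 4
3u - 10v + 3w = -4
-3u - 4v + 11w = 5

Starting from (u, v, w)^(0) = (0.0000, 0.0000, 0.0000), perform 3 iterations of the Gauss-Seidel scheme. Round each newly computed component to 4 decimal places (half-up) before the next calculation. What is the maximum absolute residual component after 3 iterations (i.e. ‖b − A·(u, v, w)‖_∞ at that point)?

1.3594

Iteration 1:
  u = (4 - (-4)·0.0000 - (-4)·0.0000) / (9) = 0.4444
  v = (-4 - (3)·0.4444 - (3)·0.0000) / (-10) = 0.5333
  w = (5 - (-3)·0.4444 - (-4)·0.5333) / (11) = 0.7697
Iteration 2:
  u = (4 - (-4)·0.5333 - (-4)·0.7697) / (9) = 1.0236
  v = (-4 - (3)·1.0236 - (3)·0.7697) / (-10) = 0.9380
  w = (5 - (-3)·1.0236 - (-4)·0.9380) / (11) = 1.0748
Iteration 3:
  u = (4 - (-4)·0.9380 - (-4)·1.0748) / (9) = 1.3390
  v = (-4 - (3)·1.3390 - (3)·1.0748) / (-10) = 1.1241
  w = (5 - (-3)·1.3390 - (-4)·1.1241) / (11) = 1.2285
Residual b − A·x = (1.3594, -0.4615, -0.0001); ∞-norm = 1.3594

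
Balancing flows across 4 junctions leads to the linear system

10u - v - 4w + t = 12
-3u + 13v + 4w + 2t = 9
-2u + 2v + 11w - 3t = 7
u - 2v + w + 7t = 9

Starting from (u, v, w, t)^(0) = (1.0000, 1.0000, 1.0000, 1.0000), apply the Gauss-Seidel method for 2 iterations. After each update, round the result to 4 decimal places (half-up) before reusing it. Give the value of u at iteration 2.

1.5891

Iteration 1:
  u = (12 - (-1)·1.0000 - (-4)·1.0000 - (1)·1.0000) / (10) = 1.6000
  v = (9 - (-3)·1.6000 - (4)·1.0000 - (2)·1.0000) / (13) = 0.6000
  w = (7 - (-2)·1.6000 - (2)·0.6000 - (-3)·1.0000) / (11) = 1.0909
  t = (9 - (1)·1.6000 - (-2)·0.6000 - (1)·1.0909) / (7) = 1.0727
Iteration 2:
  u = (12 - (-1)·0.6000 - (-4)·1.0909 - (1)·1.0727) / (10) = 1.5891
  v = (9 - (-3)·1.5891 - (4)·1.0909 - (2)·1.0727) / (13) = 0.5583
  w = (7 - (-2)·1.5891 - (2)·0.5583 - (-3)·1.0727) / (11) = 1.1163
  t = (9 - (1)·1.5891 - (-2)·0.5583 - (1)·1.1163) / (7) = 1.0587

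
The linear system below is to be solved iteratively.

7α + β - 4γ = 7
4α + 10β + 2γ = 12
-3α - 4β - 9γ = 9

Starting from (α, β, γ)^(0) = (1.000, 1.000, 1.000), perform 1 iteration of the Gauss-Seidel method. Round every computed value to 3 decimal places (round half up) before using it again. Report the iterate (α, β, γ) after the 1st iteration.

Iteration 1:
  α = (7 - (1)·1.000 - (-4)·1.000) / (7) = 1.429
  β = (12 - (4)·1.429 - (2)·1.000) / (10) = 0.428
  γ = (9 - (-3)·1.429 - (-4)·0.428) / (-9) = -1.667

(1.429, 0.428, -1.667)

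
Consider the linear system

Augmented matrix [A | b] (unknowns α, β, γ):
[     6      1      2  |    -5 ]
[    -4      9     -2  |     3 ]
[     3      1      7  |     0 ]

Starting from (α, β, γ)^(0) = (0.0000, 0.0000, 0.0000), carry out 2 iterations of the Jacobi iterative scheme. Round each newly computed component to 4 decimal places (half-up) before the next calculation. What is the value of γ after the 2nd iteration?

Iteration 1:
  α = (-5 - (1)·0.0000 - (2)·0.0000) / (6) = -0.8333
  β = (3 - (-4)·0.0000 - (-2)·0.0000) / (9) = 0.3333
  γ = (0 - (3)·0.0000 - (1)·0.0000) / (7) = 0.0000
Iteration 2:
  α = (-5 - (1)·0.3333 - (2)·0.0000) / (6) = -0.8889
  β = (3 - (-4)·-0.8333 - (-2)·0.0000) / (9) = -0.0370
  γ = (0 - (3)·-0.8333 - (1)·0.3333) / (7) = 0.3095

0.3095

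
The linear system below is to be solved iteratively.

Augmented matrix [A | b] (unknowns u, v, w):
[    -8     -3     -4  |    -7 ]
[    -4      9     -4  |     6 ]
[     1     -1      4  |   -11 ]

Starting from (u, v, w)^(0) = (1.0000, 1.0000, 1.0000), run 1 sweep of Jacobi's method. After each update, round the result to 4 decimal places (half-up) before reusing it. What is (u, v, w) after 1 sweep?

Iteration 1:
  u = (-7 - (-3)·1.0000 - (-4)·1.0000) / (-8) = 0.0000
  v = (6 - (-4)·1.0000 - (-4)·1.0000) / (9) = 1.5556
  w = (-11 - (1)·1.0000 - (-1)·1.0000) / (4) = -2.7500

(0.0000, 1.5556, -2.7500)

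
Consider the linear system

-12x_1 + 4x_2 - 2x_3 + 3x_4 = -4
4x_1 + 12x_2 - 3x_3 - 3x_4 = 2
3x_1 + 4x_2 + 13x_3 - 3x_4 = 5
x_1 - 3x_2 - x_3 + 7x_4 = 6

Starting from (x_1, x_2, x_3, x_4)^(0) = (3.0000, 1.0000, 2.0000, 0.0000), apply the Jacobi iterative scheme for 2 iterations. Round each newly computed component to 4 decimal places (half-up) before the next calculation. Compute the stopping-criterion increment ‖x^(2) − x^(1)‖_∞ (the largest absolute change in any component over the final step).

Iteration 1:
  x_1 = (-4 - (4)·1.0000 - (-2)·2.0000 - (3)·0.0000) / (-12) = 0.3333
  x_2 = (2 - (4)·3.0000 - (-3)·2.0000 - (-3)·0.0000) / (12) = -0.3333
  x_3 = (5 - (3)·3.0000 - (4)·1.0000 - (-3)·0.0000) / (13) = -0.6154
  x_4 = (6 - (1)·3.0000 - (-3)·1.0000 - (-1)·2.0000) / (7) = 1.1429
Iteration 2:
  x_1 = (-4 - (4)·-0.3333 - (-2)·-0.6154 - (3)·1.1429) / (-12) = 0.6105
  x_2 = (2 - (4)·0.3333 - (-3)·-0.6154 - (-3)·1.1429) / (12) = 0.1874
  x_3 = (5 - (3)·0.3333 - (4)·-0.3333 - (-3)·1.1429) / (13) = 0.6740
  x_4 = (6 - (1)·0.3333 - (-3)·-0.3333 - (-1)·-0.6154) / (7) = 0.5788
Change: (0.2772, 0.5207, 1.2894, -0.5641) → max |·| = 1.2894

1.2894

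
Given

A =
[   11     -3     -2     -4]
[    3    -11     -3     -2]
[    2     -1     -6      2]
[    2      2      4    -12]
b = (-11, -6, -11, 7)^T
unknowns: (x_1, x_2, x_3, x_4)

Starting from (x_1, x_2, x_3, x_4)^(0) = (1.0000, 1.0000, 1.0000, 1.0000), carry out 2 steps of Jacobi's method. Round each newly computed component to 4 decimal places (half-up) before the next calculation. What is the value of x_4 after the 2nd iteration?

Iteration 1:
  x_1 = (-11 - (-3)·1.0000 - (-2)·1.0000 - (-4)·1.0000) / (11) = -0.1818
  x_2 = (-6 - (3)·1.0000 - (-3)·1.0000 - (-2)·1.0000) / (-11) = 0.3636
  x_3 = (-11 - (2)·1.0000 - (-1)·1.0000 - (2)·1.0000) / (-6) = 2.3333
  x_4 = (7 - (2)·1.0000 - (2)·1.0000 - (4)·1.0000) / (-12) = 0.0833
Iteration 2:
  x_1 = (-11 - (-3)·0.3636 - (-2)·2.3333 - (-4)·0.0833) / (11) = -0.4463
  x_2 = (-6 - (3)·-0.1818 - (-3)·2.3333 - (-2)·0.0833) / (-11) = -0.1556
  x_3 = (-11 - (2)·-0.1818 - (-1)·0.3636 - (2)·0.0833) / (-6) = 1.7399
  x_4 = (7 - (2)·-0.1818 - (2)·0.3636 - (4)·2.3333) / (-12) = 0.2247

0.2247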